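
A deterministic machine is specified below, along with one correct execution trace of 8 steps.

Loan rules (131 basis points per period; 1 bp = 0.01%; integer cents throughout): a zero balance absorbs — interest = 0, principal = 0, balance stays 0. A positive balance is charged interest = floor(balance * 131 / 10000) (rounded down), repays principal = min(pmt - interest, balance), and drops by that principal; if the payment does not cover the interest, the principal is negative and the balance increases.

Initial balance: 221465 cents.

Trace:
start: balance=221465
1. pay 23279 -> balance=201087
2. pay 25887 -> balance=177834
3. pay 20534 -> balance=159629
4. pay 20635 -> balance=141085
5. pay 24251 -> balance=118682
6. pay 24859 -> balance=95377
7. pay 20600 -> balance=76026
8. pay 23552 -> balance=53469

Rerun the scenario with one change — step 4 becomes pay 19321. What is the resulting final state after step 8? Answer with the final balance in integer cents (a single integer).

(re-executing from step 4 with the substitution; state before step 4: balance=159629)
4. pay 19321 -> balance=142399
5. pay 24251 -> balance=120013
6. pay 24859 -> balance=96726
7. pay 20600 -> balance=77393
8. pay 23552 -> balance=54854

54854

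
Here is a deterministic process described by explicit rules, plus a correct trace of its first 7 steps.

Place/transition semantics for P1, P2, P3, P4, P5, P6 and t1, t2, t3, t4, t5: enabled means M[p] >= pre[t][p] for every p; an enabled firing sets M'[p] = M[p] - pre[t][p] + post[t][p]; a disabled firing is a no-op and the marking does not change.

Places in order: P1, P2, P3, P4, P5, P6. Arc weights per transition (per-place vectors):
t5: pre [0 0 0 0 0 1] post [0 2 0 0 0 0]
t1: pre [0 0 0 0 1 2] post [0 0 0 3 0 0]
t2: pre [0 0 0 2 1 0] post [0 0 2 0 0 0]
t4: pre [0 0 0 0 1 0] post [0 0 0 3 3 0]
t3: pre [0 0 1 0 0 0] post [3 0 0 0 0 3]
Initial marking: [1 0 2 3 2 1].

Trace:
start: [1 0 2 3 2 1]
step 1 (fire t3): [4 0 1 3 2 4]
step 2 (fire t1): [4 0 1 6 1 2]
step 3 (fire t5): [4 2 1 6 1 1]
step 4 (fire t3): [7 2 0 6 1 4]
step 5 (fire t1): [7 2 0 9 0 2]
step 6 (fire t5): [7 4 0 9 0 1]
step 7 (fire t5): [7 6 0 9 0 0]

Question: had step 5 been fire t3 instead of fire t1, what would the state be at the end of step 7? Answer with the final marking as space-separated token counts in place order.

7 6 0 6 1 2

(re-executing from step 5 with the substitution; state before step 5: [7 2 0 6 1 4])
step 5 (fire t3): [7 2 0 6 1 4]
step 6 (fire t5): [7 4 0 6 1 3]
step 7 (fire t5): [7 6 0 6 1 2]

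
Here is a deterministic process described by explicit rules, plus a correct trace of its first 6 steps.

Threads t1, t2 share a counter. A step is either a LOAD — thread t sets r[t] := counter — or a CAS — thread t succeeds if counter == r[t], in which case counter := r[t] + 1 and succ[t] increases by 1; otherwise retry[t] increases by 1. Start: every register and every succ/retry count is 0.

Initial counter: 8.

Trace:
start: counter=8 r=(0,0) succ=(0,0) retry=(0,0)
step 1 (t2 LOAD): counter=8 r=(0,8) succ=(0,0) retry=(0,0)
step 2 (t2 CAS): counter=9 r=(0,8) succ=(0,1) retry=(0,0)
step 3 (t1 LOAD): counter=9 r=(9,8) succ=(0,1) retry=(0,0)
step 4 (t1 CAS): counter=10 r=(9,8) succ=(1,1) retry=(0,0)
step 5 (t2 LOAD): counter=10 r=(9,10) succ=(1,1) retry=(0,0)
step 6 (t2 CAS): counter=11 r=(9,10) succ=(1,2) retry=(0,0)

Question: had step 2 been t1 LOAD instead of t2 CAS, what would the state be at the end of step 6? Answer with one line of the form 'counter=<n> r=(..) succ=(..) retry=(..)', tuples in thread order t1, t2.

counter=10 r=(8,9) succ=(1,1) retry=(0,0)

(re-executing from step 2 with the substitution; state before step 2: counter=8 r=(0,8) succ=(0,0) retry=(0,0))
step 2 (t1 LOAD): counter=8 r=(8,8) succ=(0,0) retry=(0,0)
step 3 (t1 LOAD): counter=8 r=(8,8) succ=(0,0) retry=(0,0)
step 4 (t1 CAS): counter=9 r=(8,8) succ=(1,0) retry=(0,0)
step 5 (t2 LOAD): counter=9 r=(8,9) succ=(1,0) retry=(0,0)
step 6 (t2 CAS): counter=10 r=(8,9) succ=(1,1) retry=(0,0)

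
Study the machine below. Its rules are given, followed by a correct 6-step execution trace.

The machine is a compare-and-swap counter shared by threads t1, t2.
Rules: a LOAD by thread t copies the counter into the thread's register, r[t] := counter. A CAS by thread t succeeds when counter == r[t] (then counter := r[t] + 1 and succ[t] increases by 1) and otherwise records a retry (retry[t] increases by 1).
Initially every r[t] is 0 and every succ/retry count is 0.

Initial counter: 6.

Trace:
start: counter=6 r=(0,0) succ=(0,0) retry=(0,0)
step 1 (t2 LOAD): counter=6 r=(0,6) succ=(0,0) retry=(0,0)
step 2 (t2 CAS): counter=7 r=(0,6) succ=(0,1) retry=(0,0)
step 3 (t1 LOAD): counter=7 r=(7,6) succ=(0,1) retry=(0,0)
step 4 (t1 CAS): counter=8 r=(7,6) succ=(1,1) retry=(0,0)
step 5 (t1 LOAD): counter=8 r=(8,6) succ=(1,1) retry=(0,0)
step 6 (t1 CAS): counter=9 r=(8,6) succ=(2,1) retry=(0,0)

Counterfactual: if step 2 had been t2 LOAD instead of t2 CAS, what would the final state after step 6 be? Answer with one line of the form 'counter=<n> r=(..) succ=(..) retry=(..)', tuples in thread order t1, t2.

(re-executing from step 2 with the substitution; state before step 2: counter=6 r=(0,6) succ=(0,0) retry=(0,0))
step 2 (t2 LOAD): counter=6 r=(0,6) succ=(0,0) retry=(0,0)
step 3 (t1 LOAD): counter=6 r=(6,6) succ=(0,0) retry=(0,0)
step 4 (t1 CAS): counter=7 r=(6,6) succ=(1,0) retry=(0,0)
step 5 (t1 LOAD): counter=7 r=(7,6) succ=(1,0) retry=(0,0)
step 6 (t1 CAS): counter=8 r=(7,6) succ=(2,0) retry=(0,0)

counter=8 r=(7,6) succ=(2,0) retry=(0,0)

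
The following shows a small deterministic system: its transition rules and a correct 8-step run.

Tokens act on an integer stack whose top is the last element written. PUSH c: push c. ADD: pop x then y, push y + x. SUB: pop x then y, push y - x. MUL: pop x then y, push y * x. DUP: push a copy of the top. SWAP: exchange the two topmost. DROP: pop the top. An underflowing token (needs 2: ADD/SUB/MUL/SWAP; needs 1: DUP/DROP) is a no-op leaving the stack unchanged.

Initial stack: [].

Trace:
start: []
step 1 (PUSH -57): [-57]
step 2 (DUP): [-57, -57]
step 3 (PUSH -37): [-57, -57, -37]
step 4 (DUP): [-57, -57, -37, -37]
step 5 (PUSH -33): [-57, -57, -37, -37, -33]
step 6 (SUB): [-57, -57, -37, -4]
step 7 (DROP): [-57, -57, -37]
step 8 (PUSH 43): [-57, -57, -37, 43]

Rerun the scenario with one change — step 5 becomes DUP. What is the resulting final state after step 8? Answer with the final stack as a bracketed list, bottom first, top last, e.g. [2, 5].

(re-executing from step 5 with the substitution; state before step 5: [-57, -57, -37, -37])
step 5 (DUP): [-57, -57, -37, -37, -37]
step 6 (SUB): [-57, -57, -37, 0]
step 7 (DROP): [-57, -57, -37]
step 8 (PUSH 43): [-57, -57, -37, 43]

[-57, -57, -37, 43]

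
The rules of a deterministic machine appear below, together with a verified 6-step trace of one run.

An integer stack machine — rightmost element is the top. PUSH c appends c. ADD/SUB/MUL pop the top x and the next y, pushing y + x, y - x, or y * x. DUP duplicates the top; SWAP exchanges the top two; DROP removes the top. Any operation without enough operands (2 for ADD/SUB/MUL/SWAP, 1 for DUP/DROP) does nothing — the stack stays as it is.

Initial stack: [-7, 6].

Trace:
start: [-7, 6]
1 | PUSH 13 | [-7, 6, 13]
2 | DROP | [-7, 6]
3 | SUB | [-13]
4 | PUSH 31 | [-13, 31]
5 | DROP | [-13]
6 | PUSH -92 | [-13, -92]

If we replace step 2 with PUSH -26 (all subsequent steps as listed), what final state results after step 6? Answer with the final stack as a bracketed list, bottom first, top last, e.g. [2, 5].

(re-executing from step 2 with the substitution; state before step 2: [-7, 6, 13])
2 | PUSH -26 | [-7, 6, 13, -26]
3 | SUB | [-7, 6, 39]
4 | PUSH 31 | [-7, 6, 39, 31]
5 | DROP | [-7, 6, 39]
6 | PUSH -92 | [-7, 6, 39, -92]

[-7, 6, 39, -92]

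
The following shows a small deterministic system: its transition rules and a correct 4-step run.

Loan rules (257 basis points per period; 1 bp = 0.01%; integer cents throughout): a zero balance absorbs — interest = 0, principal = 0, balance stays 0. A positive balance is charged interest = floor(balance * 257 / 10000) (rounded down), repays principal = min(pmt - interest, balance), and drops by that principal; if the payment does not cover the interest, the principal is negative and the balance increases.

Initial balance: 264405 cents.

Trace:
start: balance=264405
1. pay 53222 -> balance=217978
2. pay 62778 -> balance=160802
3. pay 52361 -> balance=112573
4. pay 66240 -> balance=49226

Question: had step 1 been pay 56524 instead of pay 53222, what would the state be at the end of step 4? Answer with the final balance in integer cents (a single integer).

45662

(re-executing from step 1 with the substitution; state before step 1: balance=264405)
1. pay 56524 -> balance=214676
2. pay 62778 -> balance=157415
3. pay 52361 -> balance=109099
4. pay 66240 -> balance=45662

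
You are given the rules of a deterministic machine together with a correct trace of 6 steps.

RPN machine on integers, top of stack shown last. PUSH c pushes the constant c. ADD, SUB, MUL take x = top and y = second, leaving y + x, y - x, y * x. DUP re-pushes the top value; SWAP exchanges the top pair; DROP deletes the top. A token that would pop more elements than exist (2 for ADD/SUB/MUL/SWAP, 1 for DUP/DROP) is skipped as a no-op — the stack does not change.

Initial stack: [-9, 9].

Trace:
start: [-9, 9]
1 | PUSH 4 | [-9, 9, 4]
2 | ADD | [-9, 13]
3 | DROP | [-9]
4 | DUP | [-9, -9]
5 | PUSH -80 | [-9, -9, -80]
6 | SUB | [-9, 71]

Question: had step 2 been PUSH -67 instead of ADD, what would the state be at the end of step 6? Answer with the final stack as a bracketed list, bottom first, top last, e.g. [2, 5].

(re-executing from step 2 with the substitution; state before step 2: [-9, 9, 4])
2 | PUSH -67 | [-9, 9, 4, -67]
3 | DROP | [-9, 9, 4]
4 | DUP | [-9, 9, 4, 4]
5 | PUSH -80 | [-9, 9, 4, 4, -80]
6 | SUB | [-9, 9, 4, 84]

[-9, 9, 4, 84]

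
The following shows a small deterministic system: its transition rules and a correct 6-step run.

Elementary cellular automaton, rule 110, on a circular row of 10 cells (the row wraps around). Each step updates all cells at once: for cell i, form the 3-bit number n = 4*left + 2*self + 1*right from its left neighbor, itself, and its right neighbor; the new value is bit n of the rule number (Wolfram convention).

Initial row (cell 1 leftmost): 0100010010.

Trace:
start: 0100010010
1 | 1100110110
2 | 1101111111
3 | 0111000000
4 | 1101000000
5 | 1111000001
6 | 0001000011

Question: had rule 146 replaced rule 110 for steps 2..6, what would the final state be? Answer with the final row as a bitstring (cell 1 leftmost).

(re-executing steps 2..6 under rule 146; state before step 2: 1100110110)
2 | 0011000000
3 | 0100100000
4 | 1011010000
5 | 0000001001
6 | 1000010110

1000010110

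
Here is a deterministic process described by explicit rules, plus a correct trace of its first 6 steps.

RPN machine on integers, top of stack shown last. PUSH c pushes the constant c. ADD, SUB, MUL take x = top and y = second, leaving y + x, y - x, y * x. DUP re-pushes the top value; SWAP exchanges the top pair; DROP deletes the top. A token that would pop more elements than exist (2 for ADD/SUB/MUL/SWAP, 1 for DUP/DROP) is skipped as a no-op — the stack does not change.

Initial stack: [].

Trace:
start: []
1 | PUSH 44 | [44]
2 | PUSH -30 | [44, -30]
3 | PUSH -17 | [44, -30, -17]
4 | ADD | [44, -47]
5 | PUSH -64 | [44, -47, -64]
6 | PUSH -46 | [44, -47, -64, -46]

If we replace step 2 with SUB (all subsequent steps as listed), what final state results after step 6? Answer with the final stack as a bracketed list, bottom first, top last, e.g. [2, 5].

[27, -64, -46]

(re-executing from step 2 with the substitution; state before step 2: [44])
2 | SUB | [44]
3 | PUSH -17 | [44, -17]
4 | ADD | [27]
5 | PUSH -64 | [27, -64]
6 | PUSH -46 | [27, -64, -46]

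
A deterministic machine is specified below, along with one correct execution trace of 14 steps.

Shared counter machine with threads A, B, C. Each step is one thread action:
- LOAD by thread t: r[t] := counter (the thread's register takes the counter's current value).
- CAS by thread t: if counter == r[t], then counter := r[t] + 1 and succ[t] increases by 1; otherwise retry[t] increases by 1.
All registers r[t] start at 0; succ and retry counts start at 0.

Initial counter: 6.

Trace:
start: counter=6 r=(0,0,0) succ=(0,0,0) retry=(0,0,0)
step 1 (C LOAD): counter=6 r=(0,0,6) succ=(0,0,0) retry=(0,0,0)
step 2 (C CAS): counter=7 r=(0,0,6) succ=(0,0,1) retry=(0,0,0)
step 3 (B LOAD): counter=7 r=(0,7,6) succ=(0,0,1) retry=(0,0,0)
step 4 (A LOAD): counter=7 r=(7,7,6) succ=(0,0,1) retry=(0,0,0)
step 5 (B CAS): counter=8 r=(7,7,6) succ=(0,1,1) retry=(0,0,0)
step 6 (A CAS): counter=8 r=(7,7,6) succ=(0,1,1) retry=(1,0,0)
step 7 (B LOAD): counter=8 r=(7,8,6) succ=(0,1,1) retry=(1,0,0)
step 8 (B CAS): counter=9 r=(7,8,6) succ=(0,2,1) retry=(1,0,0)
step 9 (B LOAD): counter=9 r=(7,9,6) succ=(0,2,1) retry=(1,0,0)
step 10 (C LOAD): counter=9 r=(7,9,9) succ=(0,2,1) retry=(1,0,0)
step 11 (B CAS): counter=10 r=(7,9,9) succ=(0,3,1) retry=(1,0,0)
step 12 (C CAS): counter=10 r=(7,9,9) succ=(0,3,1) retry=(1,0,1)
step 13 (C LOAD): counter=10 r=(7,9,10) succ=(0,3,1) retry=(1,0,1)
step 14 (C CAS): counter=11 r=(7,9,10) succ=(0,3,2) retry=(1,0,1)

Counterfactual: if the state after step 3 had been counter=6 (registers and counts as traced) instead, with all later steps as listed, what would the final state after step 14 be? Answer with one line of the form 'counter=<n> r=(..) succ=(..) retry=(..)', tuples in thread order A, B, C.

state after step 3 := counter=6 r=(0,7,6) succ=(0,0,1) retry=(0,0,0)
step 4 (A LOAD): counter=6 r=(6,7,6) succ=(0,0,1) retry=(0,0,0)
step 5 (B CAS): counter=6 r=(6,7,6) succ=(0,0,1) retry=(0,1,0)
step 6 (A CAS): counter=7 r=(6,7,6) succ=(1,0,1) retry=(0,1,0)
step 7 (B LOAD): counter=7 r=(6,7,6) succ=(1,0,1) retry=(0,1,0)
step 8 (B CAS): counter=8 r=(6,7,6) succ=(1,1,1) retry=(0,1,0)
step 9 (B LOAD): counter=8 r=(6,8,6) succ=(1,1,1) retry=(0,1,0)
step 10 (C LOAD): counter=8 r=(6,8,8) succ=(1,1,1) retry=(0,1,0)
step 11 (B CAS): counter=9 r=(6,8,8) succ=(1,2,1) retry=(0,1,0)
step 12 (C CAS): counter=9 r=(6,8,8) succ=(1,2,1) retry=(0,1,1)
step 13 (C LOAD): counter=9 r=(6,8,9) succ=(1,2,1) retry=(0,1,1)
step 14 (C CAS): counter=10 r=(6,8,9) succ=(1,2,2) retry=(0,1,1)

counter=10 r=(6,8,9) succ=(1,2,2) retry=(0,1,1)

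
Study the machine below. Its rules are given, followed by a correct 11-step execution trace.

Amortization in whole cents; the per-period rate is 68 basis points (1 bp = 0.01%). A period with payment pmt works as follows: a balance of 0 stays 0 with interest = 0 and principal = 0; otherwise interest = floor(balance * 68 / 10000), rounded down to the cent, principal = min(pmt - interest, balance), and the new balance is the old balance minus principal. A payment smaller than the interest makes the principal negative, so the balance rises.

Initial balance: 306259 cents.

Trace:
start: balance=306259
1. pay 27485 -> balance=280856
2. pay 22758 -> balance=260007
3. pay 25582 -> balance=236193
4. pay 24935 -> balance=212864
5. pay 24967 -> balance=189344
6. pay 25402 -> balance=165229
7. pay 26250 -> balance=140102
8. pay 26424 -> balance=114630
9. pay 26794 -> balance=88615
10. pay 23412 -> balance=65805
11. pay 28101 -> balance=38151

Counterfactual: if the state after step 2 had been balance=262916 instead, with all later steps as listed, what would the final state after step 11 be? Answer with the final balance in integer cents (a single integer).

41243

state after step 2 := balance=262916
3. pay 25582 -> balance=239121
4. pay 24935 -> balance=215812
5. pay 24967 -> balance=192312
6. pay 25402 -> balance=168217
7. pay 26250 -> balance=143110
8. pay 26424 -> balance=117659
9. pay 26794 -> balance=91665
10. pay 23412 -> balance=68876
11. pay 28101 -> balance=41243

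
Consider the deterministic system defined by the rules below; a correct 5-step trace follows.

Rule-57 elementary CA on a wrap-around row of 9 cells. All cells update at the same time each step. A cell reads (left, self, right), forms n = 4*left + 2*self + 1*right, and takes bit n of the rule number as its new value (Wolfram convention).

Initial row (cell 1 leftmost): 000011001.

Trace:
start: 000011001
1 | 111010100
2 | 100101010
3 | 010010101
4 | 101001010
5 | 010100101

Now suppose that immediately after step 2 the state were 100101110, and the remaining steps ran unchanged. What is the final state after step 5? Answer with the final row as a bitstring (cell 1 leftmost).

010101010

state after step 2 := 100101110
3 | 010011001
4 | 101010100
5 | 010101010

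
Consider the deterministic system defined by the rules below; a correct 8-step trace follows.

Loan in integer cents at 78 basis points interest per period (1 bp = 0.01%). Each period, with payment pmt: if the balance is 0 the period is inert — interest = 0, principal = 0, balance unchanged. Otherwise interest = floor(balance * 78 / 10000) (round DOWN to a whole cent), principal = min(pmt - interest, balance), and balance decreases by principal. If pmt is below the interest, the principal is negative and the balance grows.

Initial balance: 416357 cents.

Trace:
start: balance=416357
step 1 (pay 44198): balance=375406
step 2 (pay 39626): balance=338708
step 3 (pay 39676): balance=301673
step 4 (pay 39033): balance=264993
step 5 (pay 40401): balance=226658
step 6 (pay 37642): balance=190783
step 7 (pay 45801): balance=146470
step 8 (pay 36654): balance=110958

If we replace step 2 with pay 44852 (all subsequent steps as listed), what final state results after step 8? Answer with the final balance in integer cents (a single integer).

(re-executing from step 2 with the substitution; state before step 2: balance=375406)
step 2 (pay 44852): balance=333482
step 3 (pay 39676): balance=296407
step 4 (pay 39033): balance=259685
step 5 (pay 40401): balance=221309
step 6 (pay 37642): balance=185393
step 7 (pay 45801): balance=141038
step 8 (pay 36654): balance=105484

105484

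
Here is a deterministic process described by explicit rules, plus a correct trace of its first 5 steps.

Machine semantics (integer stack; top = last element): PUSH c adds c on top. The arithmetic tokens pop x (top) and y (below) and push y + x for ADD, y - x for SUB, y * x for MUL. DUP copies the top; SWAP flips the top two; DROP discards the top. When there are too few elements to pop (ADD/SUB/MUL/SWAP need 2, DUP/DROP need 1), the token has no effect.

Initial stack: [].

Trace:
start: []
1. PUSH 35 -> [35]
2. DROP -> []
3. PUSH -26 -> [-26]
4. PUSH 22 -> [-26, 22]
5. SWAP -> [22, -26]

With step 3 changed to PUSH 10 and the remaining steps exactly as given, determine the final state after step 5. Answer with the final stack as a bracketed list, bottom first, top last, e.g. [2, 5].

[22, 10]

(re-executing from step 3 with the substitution; state before step 3: [])
3. PUSH 10 -> [10]
4. PUSH 22 -> [10, 22]
5. SWAP -> [22, 10]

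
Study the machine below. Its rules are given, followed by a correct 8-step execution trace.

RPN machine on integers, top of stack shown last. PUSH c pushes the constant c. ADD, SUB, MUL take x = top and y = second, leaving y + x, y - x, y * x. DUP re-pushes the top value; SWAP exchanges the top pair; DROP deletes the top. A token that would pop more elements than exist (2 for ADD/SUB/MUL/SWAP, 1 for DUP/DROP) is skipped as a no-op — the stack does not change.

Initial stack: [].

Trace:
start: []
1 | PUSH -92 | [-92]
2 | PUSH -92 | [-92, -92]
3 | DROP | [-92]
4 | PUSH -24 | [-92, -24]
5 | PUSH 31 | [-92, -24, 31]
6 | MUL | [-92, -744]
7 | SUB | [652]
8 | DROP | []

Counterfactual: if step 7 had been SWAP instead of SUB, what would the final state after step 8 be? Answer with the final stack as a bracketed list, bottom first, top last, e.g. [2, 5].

(re-executing from step 7 with the substitution; state before step 7: [-92, -744])
7 | SWAP | [-744, -92]
8 | DROP | [-744]

[-744]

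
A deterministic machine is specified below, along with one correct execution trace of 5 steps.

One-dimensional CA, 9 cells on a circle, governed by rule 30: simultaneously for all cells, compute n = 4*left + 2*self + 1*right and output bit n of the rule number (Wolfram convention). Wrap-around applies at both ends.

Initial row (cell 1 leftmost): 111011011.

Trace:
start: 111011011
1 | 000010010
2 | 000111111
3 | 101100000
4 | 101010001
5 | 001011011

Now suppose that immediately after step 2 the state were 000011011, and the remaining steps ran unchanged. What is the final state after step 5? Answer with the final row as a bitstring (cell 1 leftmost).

state after step 2 := 000011011
3 | 100110010
4 | 111101110
5 | 100001000

100001000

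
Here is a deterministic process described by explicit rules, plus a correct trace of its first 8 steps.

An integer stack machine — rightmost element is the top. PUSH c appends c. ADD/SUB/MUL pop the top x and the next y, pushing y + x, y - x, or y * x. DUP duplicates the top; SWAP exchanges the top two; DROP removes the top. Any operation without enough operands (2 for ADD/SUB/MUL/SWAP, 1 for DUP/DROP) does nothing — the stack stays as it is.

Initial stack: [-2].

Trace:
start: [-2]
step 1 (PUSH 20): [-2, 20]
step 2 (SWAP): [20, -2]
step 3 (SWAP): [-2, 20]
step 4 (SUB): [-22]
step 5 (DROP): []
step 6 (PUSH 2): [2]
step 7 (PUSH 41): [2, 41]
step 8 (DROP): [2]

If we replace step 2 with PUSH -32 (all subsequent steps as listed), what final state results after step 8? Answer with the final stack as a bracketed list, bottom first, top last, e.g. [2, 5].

(re-executing from step 2 with the substitution; state before step 2: [-2, 20])
step 2 (PUSH -32): [-2, 20, -32]
step 3 (SWAP): [-2, -32, 20]
step 4 (SUB): [-2, -52]
step 5 (DROP): [-2]
step 6 (PUSH 2): [-2, 2]
step 7 (PUSH 41): [-2, 2, 41]
step 8 (DROP): [-2, 2]

[-2, 2]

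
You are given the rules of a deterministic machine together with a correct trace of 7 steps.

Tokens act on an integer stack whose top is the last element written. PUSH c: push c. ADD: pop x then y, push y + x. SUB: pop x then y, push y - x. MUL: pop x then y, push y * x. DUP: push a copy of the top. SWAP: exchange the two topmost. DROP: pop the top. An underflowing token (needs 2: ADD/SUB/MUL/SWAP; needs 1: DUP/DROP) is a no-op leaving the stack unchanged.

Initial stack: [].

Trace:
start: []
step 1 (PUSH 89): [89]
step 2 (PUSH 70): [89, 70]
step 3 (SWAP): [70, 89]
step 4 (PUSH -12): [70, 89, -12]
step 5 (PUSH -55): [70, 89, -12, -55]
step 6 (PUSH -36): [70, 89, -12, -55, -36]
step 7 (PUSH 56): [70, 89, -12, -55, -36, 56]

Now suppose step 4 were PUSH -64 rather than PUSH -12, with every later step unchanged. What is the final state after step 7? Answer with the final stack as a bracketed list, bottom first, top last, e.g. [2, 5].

[70, 89, -64, -55, -36, 56]

(re-executing from step 4 with the substitution; state before step 4: [70, 89])
step 4 (PUSH -64): [70, 89, -64]
step 5 (PUSH -55): [70, 89, -64, -55]
step 6 (PUSH -36): [70, 89, -64, -55, -36]
step 7 (PUSH 56): [70, 89, -64, -55, -36, 56]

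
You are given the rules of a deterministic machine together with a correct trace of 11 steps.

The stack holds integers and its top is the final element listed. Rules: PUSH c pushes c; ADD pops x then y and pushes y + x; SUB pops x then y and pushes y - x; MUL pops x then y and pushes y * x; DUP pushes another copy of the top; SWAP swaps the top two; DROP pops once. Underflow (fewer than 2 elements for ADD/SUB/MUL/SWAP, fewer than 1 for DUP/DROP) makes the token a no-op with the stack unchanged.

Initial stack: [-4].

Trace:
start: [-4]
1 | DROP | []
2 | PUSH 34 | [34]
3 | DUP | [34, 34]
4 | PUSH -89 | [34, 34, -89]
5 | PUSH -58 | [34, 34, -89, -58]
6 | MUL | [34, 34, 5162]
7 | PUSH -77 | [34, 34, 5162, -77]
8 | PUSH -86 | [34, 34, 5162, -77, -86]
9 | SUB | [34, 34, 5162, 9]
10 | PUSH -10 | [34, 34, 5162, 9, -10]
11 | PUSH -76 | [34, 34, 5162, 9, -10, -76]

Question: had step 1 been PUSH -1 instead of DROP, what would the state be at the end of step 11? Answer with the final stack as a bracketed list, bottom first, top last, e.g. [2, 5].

[-4, -1, 34, 34, 5162, 9, -10, -76]

(re-executing from step 1 with the substitution; state before step 1: [-4])
1 | PUSH -1 | [-4, -1]
2 | PUSH 34 | [-4, -1, 34]
3 | DUP | [-4, -1, 34, 34]
4 | PUSH -89 | [-4, -1, 34, 34, -89]
5 | PUSH -58 | [-4, -1, 34, 34, -89, -58]
6 | MUL | [-4, -1, 34, 34, 5162]
7 | PUSH -77 | [-4, -1, 34, 34, 5162, -77]
8 | PUSH -86 | [-4, -1, 34, 34, 5162, -77, -86]
9 | SUB | [-4, -1, 34, 34, 5162, 9]
10 | PUSH -10 | [-4, -1, 34, 34, 5162, 9, -10]
11 | PUSH -76 | [-4, -1, 34, 34, 5162, 9, -10, -76]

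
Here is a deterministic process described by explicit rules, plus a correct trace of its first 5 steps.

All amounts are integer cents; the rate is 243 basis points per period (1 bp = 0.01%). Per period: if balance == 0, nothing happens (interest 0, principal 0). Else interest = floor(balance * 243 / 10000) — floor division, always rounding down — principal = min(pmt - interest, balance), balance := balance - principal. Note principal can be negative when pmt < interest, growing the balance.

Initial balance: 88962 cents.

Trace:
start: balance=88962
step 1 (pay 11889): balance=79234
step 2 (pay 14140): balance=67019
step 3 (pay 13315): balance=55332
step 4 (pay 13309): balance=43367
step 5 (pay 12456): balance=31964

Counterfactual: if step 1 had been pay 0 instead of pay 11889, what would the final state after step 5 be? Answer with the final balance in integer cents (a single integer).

45052

(re-executing from step 1 with the substitution; state before step 1: balance=88962)
step 1 (pay 0): balance=91123
step 2 (pay 14140): balance=79197
step 3 (pay 13315): balance=67806
step 4 (pay 13309): balance=56144
step 5 (pay 12456): balance=45052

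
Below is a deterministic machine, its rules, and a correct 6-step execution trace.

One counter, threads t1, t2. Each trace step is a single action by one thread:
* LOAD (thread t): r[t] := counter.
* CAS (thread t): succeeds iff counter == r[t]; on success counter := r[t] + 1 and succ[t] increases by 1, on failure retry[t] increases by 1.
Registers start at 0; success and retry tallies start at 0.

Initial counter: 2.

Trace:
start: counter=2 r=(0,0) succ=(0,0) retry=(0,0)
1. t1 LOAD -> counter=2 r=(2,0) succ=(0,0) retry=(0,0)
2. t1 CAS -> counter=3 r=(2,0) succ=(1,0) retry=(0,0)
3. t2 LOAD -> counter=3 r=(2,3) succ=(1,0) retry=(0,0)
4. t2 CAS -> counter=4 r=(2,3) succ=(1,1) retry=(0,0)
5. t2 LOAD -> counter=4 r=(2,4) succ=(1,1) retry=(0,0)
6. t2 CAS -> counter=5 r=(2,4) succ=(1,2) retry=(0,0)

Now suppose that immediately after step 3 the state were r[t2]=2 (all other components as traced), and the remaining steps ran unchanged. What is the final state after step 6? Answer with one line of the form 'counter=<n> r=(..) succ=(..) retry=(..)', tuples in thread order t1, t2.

counter=4 r=(2,3) succ=(1,1) retry=(0,1)

state after step 3 := counter=3 r=(2,2) succ=(1,0) retry=(0,0)
4. t2 CAS -> counter=3 r=(2,2) succ=(1,0) retry=(0,1)
5. t2 LOAD -> counter=3 r=(2,3) succ=(1,0) retry=(0,1)
6. t2 CAS -> counter=4 r=(2,3) succ=(1,1) retry=(0,1)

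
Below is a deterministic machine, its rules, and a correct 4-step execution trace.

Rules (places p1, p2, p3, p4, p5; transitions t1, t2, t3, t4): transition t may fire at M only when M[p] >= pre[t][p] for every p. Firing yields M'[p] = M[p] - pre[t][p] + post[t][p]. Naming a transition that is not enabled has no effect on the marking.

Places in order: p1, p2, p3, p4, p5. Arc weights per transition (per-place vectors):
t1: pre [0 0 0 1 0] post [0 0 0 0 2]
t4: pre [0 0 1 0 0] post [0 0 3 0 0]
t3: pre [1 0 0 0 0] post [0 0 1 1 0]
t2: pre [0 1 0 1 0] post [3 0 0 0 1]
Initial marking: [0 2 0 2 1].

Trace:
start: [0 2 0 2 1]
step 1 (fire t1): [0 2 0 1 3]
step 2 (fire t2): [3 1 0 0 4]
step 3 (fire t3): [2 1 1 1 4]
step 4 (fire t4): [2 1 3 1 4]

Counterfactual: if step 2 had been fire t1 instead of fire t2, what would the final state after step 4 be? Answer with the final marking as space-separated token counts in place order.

(re-executing from step 2 with the substitution; state before step 2: [0 2 0 1 3])
step 2 (fire t1): [0 2 0 0 5]
step 3 (fire t3): [0 2 0 0 5]
step 4 (fire t4): [0 2 0 0 5]

0 2 0 0 5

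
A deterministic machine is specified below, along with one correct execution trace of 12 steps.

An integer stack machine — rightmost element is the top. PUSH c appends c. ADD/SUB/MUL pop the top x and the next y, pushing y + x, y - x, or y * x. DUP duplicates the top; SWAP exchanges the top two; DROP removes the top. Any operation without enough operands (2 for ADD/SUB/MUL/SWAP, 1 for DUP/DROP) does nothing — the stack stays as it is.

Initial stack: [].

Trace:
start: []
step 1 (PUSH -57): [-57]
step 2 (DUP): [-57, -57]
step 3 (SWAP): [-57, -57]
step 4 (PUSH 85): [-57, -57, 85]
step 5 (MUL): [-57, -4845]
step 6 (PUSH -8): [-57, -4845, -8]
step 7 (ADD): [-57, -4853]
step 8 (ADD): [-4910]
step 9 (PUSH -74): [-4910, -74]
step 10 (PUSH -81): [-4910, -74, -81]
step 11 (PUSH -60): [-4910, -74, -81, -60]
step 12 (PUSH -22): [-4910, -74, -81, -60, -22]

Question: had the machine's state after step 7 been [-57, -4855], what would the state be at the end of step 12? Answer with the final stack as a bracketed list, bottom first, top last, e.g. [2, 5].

state after step 7 := [-57, -4855]
step 8 (ADD): [-4912]
step 9 (PUSH -74): [-4912, -74]
step 10 (PUSH -81): [-4912, -74, -81]
step 11 (PUSH -60): [-4912, -74, -81, -60]
step 12 (PUSH -22): [-4912, -74, -81, -60, -22]

[-4912, -74, -81, -60, -22]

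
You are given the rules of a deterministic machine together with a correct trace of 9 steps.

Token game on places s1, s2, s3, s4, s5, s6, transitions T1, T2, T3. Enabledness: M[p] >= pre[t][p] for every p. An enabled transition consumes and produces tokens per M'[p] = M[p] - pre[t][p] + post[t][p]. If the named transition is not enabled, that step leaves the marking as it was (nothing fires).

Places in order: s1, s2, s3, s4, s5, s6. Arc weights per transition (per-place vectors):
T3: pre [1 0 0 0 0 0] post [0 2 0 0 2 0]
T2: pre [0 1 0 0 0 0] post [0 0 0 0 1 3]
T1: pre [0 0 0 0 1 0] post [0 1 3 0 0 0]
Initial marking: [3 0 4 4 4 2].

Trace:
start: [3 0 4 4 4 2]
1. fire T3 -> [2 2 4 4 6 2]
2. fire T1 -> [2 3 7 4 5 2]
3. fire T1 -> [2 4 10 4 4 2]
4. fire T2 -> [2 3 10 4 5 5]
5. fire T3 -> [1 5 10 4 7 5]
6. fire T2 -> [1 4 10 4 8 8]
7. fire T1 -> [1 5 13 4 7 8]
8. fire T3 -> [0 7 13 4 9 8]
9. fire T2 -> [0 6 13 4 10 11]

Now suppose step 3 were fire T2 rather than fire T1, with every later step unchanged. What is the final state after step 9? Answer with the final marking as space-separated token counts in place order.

(re-executing from step 3 with the substitution; state before step 3: [2 3 7 4 5 2])
3. fire T2 -> [2 2 7 4 6 5]
4. fire T2 -> [2 1 7 4 7 8]
5. fire T3 -> [1 3 7 4 9 8]
6. fire T2 -> [1 2 7 4 10 11]
7. fire T1 -> [1 3 10 4 9 11]
8. fire T3 -> [0 5 10 4 11 11]
9. fire T2 -> [0 4 10 4 12 14]

0 4 10 4 12 14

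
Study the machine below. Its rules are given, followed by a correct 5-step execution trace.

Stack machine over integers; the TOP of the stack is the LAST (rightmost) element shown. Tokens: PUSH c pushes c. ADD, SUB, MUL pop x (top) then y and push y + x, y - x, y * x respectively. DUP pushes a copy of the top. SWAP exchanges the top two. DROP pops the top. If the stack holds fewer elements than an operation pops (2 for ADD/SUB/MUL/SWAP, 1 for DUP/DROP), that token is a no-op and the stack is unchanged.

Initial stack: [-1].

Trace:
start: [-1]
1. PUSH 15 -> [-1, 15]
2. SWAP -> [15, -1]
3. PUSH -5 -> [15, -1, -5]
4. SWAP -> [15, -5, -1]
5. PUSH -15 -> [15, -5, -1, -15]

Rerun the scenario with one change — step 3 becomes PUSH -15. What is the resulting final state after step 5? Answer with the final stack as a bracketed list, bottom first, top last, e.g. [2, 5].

(re-executing from step 3 with the substitution; state before step 3: [15, -1])
3. PUSH -15 -> [15, -1, -15]
4. SWAP -> [15, -15, -1]
5. PUSH -15 -> [15, -15, -1, -15]

[15, -15, -1, -15]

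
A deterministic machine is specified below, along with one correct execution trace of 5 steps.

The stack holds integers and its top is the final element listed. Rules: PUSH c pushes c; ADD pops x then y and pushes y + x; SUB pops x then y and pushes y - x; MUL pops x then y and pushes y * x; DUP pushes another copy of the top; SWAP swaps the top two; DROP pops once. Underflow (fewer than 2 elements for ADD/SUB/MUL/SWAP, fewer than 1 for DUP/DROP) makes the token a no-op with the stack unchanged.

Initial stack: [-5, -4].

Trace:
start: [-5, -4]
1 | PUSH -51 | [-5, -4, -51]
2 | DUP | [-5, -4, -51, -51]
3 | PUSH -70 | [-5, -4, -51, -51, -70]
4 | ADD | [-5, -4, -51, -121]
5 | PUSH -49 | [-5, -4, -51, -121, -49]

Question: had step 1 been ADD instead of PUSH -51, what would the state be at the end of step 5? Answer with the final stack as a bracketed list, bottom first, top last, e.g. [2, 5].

(re-executing from step 1 with the substitution; state before step 1: [-5, -4])
1 | ADD | [-9]
2 | DUP | [-9, -9]
3 | PUSH -70 | [-9, -9, -70]
4 | ADD | [-9, -79]
5 | PUSH -49 | [-9, -79, -49]

[-9, -79, -49]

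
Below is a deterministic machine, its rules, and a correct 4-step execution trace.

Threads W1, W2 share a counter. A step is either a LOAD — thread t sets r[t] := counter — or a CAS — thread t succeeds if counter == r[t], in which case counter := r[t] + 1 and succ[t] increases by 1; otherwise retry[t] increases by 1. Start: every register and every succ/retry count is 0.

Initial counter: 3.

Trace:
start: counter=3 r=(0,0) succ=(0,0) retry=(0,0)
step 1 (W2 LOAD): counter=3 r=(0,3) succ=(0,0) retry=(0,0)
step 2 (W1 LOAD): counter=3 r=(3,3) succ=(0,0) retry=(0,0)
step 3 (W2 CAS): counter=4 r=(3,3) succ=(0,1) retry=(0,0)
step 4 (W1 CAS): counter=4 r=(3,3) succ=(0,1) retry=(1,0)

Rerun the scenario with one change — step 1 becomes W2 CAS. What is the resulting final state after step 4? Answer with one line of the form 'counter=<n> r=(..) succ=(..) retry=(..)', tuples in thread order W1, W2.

(re-executing from step 1 with the substitution; state before step 1: counter=3 r=(0,0) succ=(0,0) retry=(0,0))
step 1 (W2 CAS): counter=3 r=(0,0) succ=(0,0) retry=(0,1)
step 2 (W1 LOAD): counter=3 r=(3,0) succ=(0,0) retry=(0,1)
step 3 (W2 CAS): counter=3 r=(3,0) succ=(0,0) retry=(0,2)
step 4 (W1 CAS): counter=4 r=(3,0) succ=(1,0) retry=(0,2)

counter=4 r=(3,0) succ=(1,0) retry=(0,2)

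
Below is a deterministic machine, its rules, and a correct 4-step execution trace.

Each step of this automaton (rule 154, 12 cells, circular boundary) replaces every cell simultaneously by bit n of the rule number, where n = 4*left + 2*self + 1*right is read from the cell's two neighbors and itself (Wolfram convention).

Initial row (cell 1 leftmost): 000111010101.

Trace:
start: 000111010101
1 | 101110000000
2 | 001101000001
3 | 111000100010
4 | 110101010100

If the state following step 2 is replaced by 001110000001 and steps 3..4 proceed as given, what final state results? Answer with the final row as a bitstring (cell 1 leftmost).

111000100100

state after step 2 := 001110000001
3 | 111101000010
4 | 111000100100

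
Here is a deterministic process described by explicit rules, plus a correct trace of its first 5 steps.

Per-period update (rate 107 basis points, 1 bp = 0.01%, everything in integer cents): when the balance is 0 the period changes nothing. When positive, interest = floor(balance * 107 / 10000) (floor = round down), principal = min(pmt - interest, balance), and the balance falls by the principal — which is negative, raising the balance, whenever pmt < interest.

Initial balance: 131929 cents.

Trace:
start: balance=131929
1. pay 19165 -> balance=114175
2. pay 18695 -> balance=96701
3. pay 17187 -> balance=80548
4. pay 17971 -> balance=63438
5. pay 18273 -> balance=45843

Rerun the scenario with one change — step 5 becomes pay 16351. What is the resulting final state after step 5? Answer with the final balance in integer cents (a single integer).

(re-executing from step 5 with the substitution; state before step 5: balance=63438)
5. pay 16351 -> balance=47765

47765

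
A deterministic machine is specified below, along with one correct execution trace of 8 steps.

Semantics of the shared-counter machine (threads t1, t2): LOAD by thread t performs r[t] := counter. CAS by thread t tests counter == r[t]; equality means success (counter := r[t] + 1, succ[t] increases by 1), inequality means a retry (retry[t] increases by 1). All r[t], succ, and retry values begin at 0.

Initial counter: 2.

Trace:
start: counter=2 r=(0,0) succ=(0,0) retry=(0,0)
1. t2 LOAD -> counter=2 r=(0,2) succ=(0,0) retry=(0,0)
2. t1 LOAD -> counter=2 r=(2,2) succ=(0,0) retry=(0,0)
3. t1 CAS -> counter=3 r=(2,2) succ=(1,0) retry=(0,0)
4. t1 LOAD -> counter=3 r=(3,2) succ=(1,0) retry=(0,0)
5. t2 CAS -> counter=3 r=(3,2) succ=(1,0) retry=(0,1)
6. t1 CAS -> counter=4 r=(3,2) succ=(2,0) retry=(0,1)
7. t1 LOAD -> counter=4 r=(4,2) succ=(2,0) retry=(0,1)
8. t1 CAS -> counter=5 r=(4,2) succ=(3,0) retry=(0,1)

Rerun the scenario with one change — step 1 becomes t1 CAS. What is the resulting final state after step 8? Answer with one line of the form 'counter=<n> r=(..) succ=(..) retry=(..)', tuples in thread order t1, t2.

(re-executing from step 1 with the substitution; state before step 1: counter=2 r=(0,0) succ=(0,0) retry=(0,0))
1. t1 CAS -> counter=2 r=(0,0) succ=(0,0) retry=(1,0)
2. t1 LOAD -> counter=2 r=(2,0) succ=(0,0) retry=(1,0)
3. t1 CAS -> counter=3 r=(2,0) succ=(1,0) retry=(1,0)
4. t1 LOAD -> counter=3 r=(3,0) succ=(1,0) retry=(1,0)
5. t2 CAS -> counter=3 r=(3,0) succ=(1,0) retry=(1,1)
6. t1 CAS -> counter=4 r=(3,0) succ=(2,0) retry=(1,1)
7. t1 LOAD -> counter=4 r=(4,0) succ=(2,0) retry=(1,1)
8. t1 CAS -> counter=5 r=(4,0) succ=(3,0) retry=(1,1)

counter=5 r=(4,0) succ=(3,0) retry=(1,1)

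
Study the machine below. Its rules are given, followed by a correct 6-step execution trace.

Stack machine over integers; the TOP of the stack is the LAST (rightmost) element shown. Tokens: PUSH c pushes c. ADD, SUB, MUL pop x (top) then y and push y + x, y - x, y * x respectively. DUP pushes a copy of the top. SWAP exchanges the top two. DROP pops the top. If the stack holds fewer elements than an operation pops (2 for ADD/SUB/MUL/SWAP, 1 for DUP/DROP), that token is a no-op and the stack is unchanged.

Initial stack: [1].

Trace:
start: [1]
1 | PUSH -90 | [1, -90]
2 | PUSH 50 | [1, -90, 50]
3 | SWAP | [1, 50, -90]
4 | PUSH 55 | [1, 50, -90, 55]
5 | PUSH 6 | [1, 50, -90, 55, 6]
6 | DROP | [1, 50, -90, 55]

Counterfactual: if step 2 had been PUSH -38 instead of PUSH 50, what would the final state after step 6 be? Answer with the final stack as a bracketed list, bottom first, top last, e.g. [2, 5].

[1, -38, -90, 55]

(re-executing from step 2 with the substitution; state before step 2: [1, -90])
2 | PUSH -38 | [1, -90, -38]
3 | SWAP | [1, -38, -90]
4 | PUSH 55 | [1, -38, -90, 55]
5 | PUSH 6 | [1, -38, -90, 55, 6]
6 | DROP | [1, -38, -90, 55]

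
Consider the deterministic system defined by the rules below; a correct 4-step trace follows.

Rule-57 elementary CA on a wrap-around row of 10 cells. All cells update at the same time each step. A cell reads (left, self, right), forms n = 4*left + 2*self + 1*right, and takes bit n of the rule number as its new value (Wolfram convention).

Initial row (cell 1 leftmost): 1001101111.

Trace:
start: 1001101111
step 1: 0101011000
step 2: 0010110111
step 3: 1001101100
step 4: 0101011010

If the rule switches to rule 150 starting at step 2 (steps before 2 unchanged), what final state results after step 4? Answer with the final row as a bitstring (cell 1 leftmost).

(re-executing steps 2..4 under rule 150; state before step 2: 0101011000)
step 2: 1101000100
step 3: 0001101111
step 4: 1010000110

1010000110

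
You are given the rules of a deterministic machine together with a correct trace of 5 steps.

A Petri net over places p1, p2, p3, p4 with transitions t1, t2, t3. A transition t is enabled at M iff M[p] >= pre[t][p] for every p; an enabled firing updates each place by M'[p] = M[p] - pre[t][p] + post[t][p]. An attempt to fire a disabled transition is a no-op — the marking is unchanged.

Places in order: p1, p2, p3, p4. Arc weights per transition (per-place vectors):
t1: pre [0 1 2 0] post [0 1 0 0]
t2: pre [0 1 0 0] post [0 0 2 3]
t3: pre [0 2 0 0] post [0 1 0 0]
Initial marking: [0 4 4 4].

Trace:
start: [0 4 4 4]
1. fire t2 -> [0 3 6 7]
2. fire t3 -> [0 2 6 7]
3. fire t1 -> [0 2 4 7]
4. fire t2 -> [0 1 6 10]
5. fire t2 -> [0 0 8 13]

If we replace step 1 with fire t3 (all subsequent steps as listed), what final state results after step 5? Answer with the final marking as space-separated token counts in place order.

(re-executing from step 1 with the substitution; state before step 1: [0 4 4 4])
1. fire t3 -> [0 3 4 4]
2. fire t3 -> [0 2 4 4]
3. fire t1 -> [0 2 2 4]
4. fire t2 -> [0 1 4 7]
5. fire t2 -> [0 0 6 10]

0 0 6 10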